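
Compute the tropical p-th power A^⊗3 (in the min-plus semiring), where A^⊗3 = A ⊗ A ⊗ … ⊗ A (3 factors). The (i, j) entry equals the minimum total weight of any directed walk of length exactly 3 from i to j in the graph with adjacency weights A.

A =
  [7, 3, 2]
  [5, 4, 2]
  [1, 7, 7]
A^⊗3 =
  [6, 6, 5]
  [7, 6, 5]
  [4, 8, 6]

Each entry (A^⊗3)_ij equals the minimum over all length-3 walks i = v_0 → v_1 → … → v_3 = j of Σ_t A[v_t][v_{t+1}]. For example, for (i, j) = (0, 2) we minimise over 9 possible intermediate vertex sequences; the minimum is 5, attained along the walk 0 → 2 → 0 → 2.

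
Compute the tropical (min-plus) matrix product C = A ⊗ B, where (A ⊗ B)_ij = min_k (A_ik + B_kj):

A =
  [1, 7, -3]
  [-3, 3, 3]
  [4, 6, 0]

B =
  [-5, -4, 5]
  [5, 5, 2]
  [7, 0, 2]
A ⊗ B =
  [-4, -3, -1]
  [-8, -7, 2]
  [-1, 0, 2]

Apply the min-plus product entry-by-entry:
  C[0][0] = min over k of (A[0][0] + B[0][0] = 1 + -5 = -4, A[0][1] + B[1][0] = 7 + 5 = 12, A[0][2] + B[2][0] = -3 + 7 = 4) = -4 (attained at k = 0)
  C[0][1] = min over k of (A[0][0] + B[0][1] = 1 + -4 = -3, A[0][1] + B[1][1] = 7 + 5 = 12, A[0][2] + B[2][1] = -3 + 0 = -3) = -3 (attained at k = 0)
  C[0][2] = min over k of (A[0][0] + B[0][2] = 1 + 5 = 6, A[0][1] + B[1][2] = 7 + 2 = 9, A[0][2] + B[2][2] = -3 + 2 = -1) = -1 (attained at k = 2)
  C[1][0] = min over k of (A[1][0] + B[0][0] = -3 + -5 = -8, A[1][1] + B[1][0] = 3 + 5 = 8, A[1][2] + B[2][0] = 3 + 7 = 10) = -8 (attained at k = 0)
  C[1][1] = min over k of (A[1][0] + B[0][1] = -3 + -4 = -7, A[1][1] + B[1][1] = 3 + 5 = 8, A[1][2] + B[2][1] = 3 + 0 = 3) = -7 (attained at k = 0)
  C[1][2] = min over k of (A[1][0] + B[0][2] = -3 + 5 = 2, A[1][1] + B[1][2] = 3 + 2 = 5, A[1][2] + B[2][2] = 3 + 2 = 5) = 2 (attained at k = 0)
  C[2][0] = min over k of (A[2][0] + B[0][0] = 4 + -5 = -1, A[2][1] + B[1][0] = 6 + 5 = 11, A[2][2] + B[2][0] = 0 + 7 = 7) = -1 (attained at k = 0)
  C[2][1] = min over k of (A[2][0] + B[0][1] = 4 + -4 = 0, A[2][1] + B[1][1] = 6 + 5 = 11, A[2][2] + B[2][1] = 0 + 0 = 0) = 0 (attained at k = 0)
  C[2][2] = min over k of (A[2][0] + B[0][2] = 4 + 5 = 9, A[2][1] + B[1][2] = 6 + 2 = 8, A[2][2] + B[2][2] = 0 + 2 = 2) = 2 (attained at k = 2)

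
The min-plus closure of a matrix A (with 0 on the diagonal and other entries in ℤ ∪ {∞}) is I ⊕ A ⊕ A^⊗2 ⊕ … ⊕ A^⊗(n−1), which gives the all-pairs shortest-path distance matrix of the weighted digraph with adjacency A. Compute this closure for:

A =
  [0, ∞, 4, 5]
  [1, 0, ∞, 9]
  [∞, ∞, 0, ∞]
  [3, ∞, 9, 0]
Closure =
  [0, ∞, 4, 5]
  [1, 0, 5, 6]
  [∞, ∞, 0, ∞]
  [3, ∞, 7, 0]

This is the Floyd-Warshall all-pairs shortest-path computation. For each intermediate vertex k = 0, 1, …, 3, update dist[i][j] ← min(dist[i][j], dist[i][k] + dist[k][j]). The final matrix gives, for each (i, j), the minimum total weight of any directed path from i to j (possibly empty when i = j).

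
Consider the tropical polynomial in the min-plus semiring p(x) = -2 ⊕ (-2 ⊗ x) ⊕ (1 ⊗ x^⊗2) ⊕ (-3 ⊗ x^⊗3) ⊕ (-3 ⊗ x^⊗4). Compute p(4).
p(4) = -2

A tropical monomial a ⊗ x^⊗i evaluates to a + i · x. Evaluating each term at x = 4:
  Term 0 contributes -2 + 0 · 4 = -2
  Term 1 contributes -2 + 1 · 4 = 2
  Term 2 contributes 1 + 2 · 4 = 9
  Term 3 contributes -3 + 3 · 4 = 9
  Term 4 contributes -3 + 4 · 4 = 13
p(4) = ⊕ of these = min[-2, 2, 9, 9, 13] = -2.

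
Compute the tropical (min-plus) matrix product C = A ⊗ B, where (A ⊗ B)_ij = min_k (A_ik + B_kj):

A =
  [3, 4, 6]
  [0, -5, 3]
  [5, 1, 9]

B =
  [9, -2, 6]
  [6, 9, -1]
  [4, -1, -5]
A ⊗ B =
  [10, 1, 1]
  [1, -2, -6]
  [7, 3, 0]

Apply the min-plus product entry-by-entry:
  C[0][0] = min over k of (A[0][0] + B[0][0] = 3 + 9 = 12, A[0][1] + B[1][0] = 4 + 6 = 10, A[0][2] + B[2][0] = 6 + 4 = 10) = 10 (attained at k = 1)
  C[0][1] = min over k of (A[0][0] + B[0][1] = 3 + -2 = 1, A[0][1] + B[1][1] = 4 + 9 = 13, A[0][2] + B[2][1] = 6 + -1 = 5) = 1 (attained at k = 0)
  C[0][2] = min over k of (A[0][0] + B[0][2] = 3 + 6 = 9, A[0][1] + B[1][2] = 4 + -1 = 3, A[0][2] + B[2][2] = 6 + -5 = 1) = 1 (attained at k = 2)
  C[1][0] = min over k of (A[1][0] + B[0][0] = 0 + 9 = 9, A[1][1] + B[1][0] = -5 + 6 = 1, A[1][2] + B[2][0] = 3 + 4 = 7) = 1 (attained at k = 1)
  C[1][1] = min over k of (A[1][0] + B[0][1] = 0 + -2 = -2, A[1][1] + B[1][1] = -5 + 9 = 4, A[1][2] + B[2][1] = 3 + -1 = 2) = -2 (attained at k = 0)
  C[1][2] = min over k of (A[1][0] + B[0][2] = 0 + 6 = 6, A[1][1] + B[1][2] = -5 + -1 = -6, A[1][2] + B[2][2] = 3 + -5 = -2) = -6 (attained at k = 1)
  C[2][0] = min over k of (A[2][0] + B[0][0] = 5 + 9 = 14, A[2][1] + B[1][0] = 1 + 6 = 7, A[2][2] + B[2][0] = 9 + 4 = 13) = 7 (attained at k = 1)
  C[2][1] = min over k of (A[2][0] + B[0][1] = 5 + -2 = 3, A[2][1] + B[1][1] = 1 + 9 = 10, A[2][2] + B[2][1] = 9 + -1 = 8) = 3 (attained at k = 0)
  C[2][2] = min over k of (A[2][0] + B[0][2] = 5 + 6 = 11, A[2][1] + B[1][2] = 1 + -1 = 0, A[2][2] + B[2][2] = 9 + -5 = 4) = 0 (attained at k = 1)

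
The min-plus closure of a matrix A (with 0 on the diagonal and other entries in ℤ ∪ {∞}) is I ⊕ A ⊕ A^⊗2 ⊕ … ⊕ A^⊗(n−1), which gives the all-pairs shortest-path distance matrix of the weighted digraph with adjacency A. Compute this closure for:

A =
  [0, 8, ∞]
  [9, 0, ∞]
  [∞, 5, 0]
Closure =
  [0, 8, ∞]
  [9, 0, ∞]
  [14, 5, 0]

This is the Floyd-Warshall all-pairs shortest-path computation. For each intermediate vertex k = 0, 1, …, 2, update dist[i][j] ← min(dist[i][j], dist[i][k] + dist[k][j]). The final matrix gives, for each (i, j), the minimum total weight of any directed path from i to j (possibly empty when i = j).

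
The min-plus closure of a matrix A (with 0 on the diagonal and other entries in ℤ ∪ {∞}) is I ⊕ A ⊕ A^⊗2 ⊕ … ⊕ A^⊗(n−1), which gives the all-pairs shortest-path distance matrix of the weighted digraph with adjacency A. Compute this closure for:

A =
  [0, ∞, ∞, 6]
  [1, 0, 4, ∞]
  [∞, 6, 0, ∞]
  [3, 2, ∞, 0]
Closure =
  [0, 8, 12, 6]
  [1, 0, 4, 7]
  [7, 6, 0, 13]
  [3, 2, 6, 0]

This is the Floyd-Warshall all-pairs shortest-path computation. For each intermediate vertex k = 0, 1, …, 3, update dist[i][j] ← min(dist[i][j], dist[i][k] + dist[k][j]). The final matrix gives, for each (i, j), the minimum total weight of any directed path from i to j (possibly empty when i = j).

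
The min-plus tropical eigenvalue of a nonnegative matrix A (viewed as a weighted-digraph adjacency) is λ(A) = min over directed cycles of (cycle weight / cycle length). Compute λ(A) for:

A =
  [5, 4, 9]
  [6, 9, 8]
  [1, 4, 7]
λ(A) = 13/3

Enumerate directed cycles and compute their means (weight / length). Sample:
  cycle 0 → 0: weight = 5, length = 1, mean = 5/1 ≈ 5.000
  cycle 1 → 1: weight = 9, length = 1, mean = 9/1 ≈ 9.000
  cycle 2 → 2: weight = 7, length = 1, mean = 7/1 ≈ 7.000
  cycle 0 → 1 → 0: weight = 10, length = 2, mean = 10/2 ≈ 5.000
  cycle 0 → 2 → 0: weight = 10, length = 2, mean = 10/2 ≈ 5.000
  cycle 1 → 0 → 1: weight = 10, length = 2, mean = 10/2 ≈ 5.000
Minimum mean = 4.333, attained e.g. along the cycle 0 → 1 → 2 → 0 with weight 13 and length 3. So λ(A) = 13/3 = 13/3.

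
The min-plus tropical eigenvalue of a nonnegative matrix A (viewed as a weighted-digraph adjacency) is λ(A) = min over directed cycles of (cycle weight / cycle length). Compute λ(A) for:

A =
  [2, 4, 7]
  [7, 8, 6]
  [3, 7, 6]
λ(A) = 2

Enumerate directed cycles and compute their means (weight / length). Sample:
  cycle 0 → 0: weight = 2, length = 1, mean = 2/1 ≈ 2.000
  cycle 1 → 1: weight = 8, length = 1, mean = 8/1 ≈ 8.000
  cycle 2 → 2: weight = 6, length = 1, mean = 6/1 ≈ 6.000
  cycle 0 → 1 → 0: weight = 11, length = 2, mean = 11/2 ≈ 5.500
  cycle 0 → 2 → 0: weight = 10, length = 2, mean = 10/2 ≈ 5.000
  cycle 1 → 0 → 1: weight = 11, length = 2, mean = 11/2 ≈ 5.500
Minimum mean = 2.000, attained e.g. along the cycle 0 → 0 with weight 2 and length 1. So λ(A) = 2/1 = 2.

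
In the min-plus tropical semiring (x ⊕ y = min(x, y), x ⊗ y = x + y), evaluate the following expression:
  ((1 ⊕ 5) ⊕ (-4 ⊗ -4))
((1 ⊕ 5) ⊕ (-4 ⊗ -4)) = -8

Expand innermost to outermost. Recall ⊕ takes the minimum of its arguments and ⊗ takes their sum. Working out the expression ((1 ⊕ 5) ⊕ (-4 ⊗ -4)) gives -8.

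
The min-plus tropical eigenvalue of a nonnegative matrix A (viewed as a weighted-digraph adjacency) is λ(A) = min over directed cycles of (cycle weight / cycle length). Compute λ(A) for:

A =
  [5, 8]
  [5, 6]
λ(A) = 5

Enumerate directed cycles and compute their means (weight / length). Sample:
  cycle 0 → 0: weight = 5, length = 1, mean = 5/1 ≈ 5.000
  cycle 1 → 1: weight = 6, length = 1, mean = 6/1 ≈ 6.000
  cycle 0 → 1 → 0: weight = 13, length = 2, mean = 13/2 ≈ 6.500
  cycle 1 → 0 → 1: weight = 13, length = 2, mean = 13/2 ≈ 6.500
Minimum mean = 5.000, attained e.g. along the cycle 0 → 0 with weight 5 and length 1. So λ(A) = 5/1 = 5.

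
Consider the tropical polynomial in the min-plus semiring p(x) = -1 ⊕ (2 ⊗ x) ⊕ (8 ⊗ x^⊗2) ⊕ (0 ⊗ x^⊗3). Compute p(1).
p(1) = -1

A tropical monomial a ⊗ x^⊗i evaluates to a + i · x. Evaluating each term at x = 1:
  Term 0 contributes -1 + 0 · 1 = -1
  Term 1 contributes 2 + 1 · 1 = 3
  Term 2 contributes 8 + 2 · 1 = 10
  Term 3 contributes 0 + 3 · 1 = 3
p(1) = ⊕ of these = min[-1, 3, 10, 3] = -1.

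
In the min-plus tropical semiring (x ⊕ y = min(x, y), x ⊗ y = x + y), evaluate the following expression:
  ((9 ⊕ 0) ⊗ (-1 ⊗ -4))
((9 ⊕ 0) ⊗ (-1 ⊗ -4)) = -5

Expand innermost to outermost. Recall ⊕ takes the minimum of its arguments and ⊗ takes their sum. Working out the expression ((9 ⊕ 0) ⊗ (-1 ⊗ -4)) gives -5.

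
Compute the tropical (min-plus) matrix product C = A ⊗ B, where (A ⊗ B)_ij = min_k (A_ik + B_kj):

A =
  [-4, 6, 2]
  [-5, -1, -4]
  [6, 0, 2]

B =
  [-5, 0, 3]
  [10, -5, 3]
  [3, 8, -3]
A ⊗ B =
  [-9, -4, -1]
  [-10, -6, -7]
  [1, -5, -1]

Apply the min-plus product entry-by-entry:
  C[0][0] = min over k of (A[0][0] + B[0][0] = -4 + -5 = -9, A[0][1] + B[1][0] = 6 + 10 = 16, A[0][2] + B[2][0] = 2 + 3 = 5) = -9 (attained at k = 0)
  C[0][1] = min over k of (A[0][0] + B[0][1] = -4 + 0 = -4, A[0][1] + B[1][1] = 6 + -5 = 1, A[0][2] + B[2][1] = 2 + 8 = 10) = -4 (attained at k = 0)
  C[0][2] = min over k of (A[0][0] + B[0][2] = -4 + 3 = -1, A[0][1] + B[1][2] = 6 + 3 = 9, A[0][2] + B[2][2] = 2 + -3 = -1) = -1 (attained at k = 0)
  C[1][0] = min over k of (A[1][0] + B[0][0] = -5 + -5 = -10, A[1][1] + B[1][0] = -1 + 10 = 9, A[1][2] + B[2][0] = -4 + 3 = -1) = -10 (attained at k = 0)
  C[1][1] = min over k of (A[1][0] + B[0][1] = -5 + 0 = -5, A[1][1] + B[1][1] = -1 + -5 = -6, A[1][2] + B[2][1] = -4 + 8 = 4) = -6 (attained at k = 1)
  C[1][2] = min over k of (A[1][0] + B[0][2] = -5 + 3 = -2, A[1][1] + B[1][2] = -1 + 3 = 2, A[1][2] + B[2][2] = -4 + -3 = -7) = -7 (attained at k = 2)
  C[2][0] = min over k of (A[2][0] + B[0][0] = 6 + -5 = 1, A[2][1] + B[1][0] = 0 + 10 = 10, A[2][2] + B[2][0] = 2 + 3 = 5) = 1 (attained at k = 0)
  C[2][1] = min over k of (A[2][0] + B[0][1] = 6 + 0 = 6, A[2][1] + B[1][1] = 0 + -5 = -5, A[2][2] + B[2][1] = 2 + 8 = 10) = -5 (attained at k = 1)
  C[2][2] = min over k of (A[2][0] + B[0][2] = 6 + 3 = 9, A[2][1] + B[1][2] = 0 + 3 = 3, A[2][2] + B[2][2] = 2 + -3 = -1) = -1 (attained at k = 2)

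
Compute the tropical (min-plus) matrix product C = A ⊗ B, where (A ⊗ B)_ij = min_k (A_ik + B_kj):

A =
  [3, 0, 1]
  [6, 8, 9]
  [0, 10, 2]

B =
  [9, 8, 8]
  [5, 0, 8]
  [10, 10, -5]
A ⊗ B =
  [5, 0, -4]
  [13, 8, 4]
  [9, 8, -3]

Apply the min-plus product entry-by-entry:
  C[0][0] = min over k of (A[0][0] + B[0][0] = 3 + 9 = 12, A[0][1] + B[1][0] = 0 + 5 = 5, A[0][2] + B[2][0] = 1 + 10 = 11) = 5 (attained at k = 1)
  C[0][1] = min over k of (A[0][0] + B[0][1] = 3 + 8 = 11, A[0][1] + B[1][1] = 0 + 0 = 0, A[0][2] + B[2][1] = 1 + 10 = 11) = 0 (attained at k = 1)
  C[0][2] = min over k of (A[0][0] + B[0][2] = 3 + 8 = 11, A[0][1] + B[1][2] = 0 + 8 = 8, A[0][2] + B[2][2] = 1 + -5 = -4) = -4 (attained at k = 2)
  C[1][0] = min over k of (A[1][0] + B[0][0] = 6 + 9 = 15, A[1][1] + B[1][0] = 8 + 5 = 13, A[1][2] + B[2][0] = 9 + 10 = 19) = 13 (attained at k = 1)
  C[1][1] = min over k of (A[1][0] + B[0][1] = 6 + 8 = 14, A[1][1] + B[1][1] = 8 + 0 = 8, A[1][2] + B[2][1] = 9 + 10 = 19) = 8 (attained at k = 1)
  C[1][2] = min over k of (A[1][0] + B[0][2] = 6 + 8 = 14, A[1][1] + B[1][2] = 8 + 8 = 16, A[1][2] + B[2][2] = 9 + -5 = 4) = 4 (attained at k = 2)
  C[2][0] = min over k of (A[2][0] + B[0][0] = 0 + 9 = 9, A[2][1] + B[1][0] = 10 + 5 = 15, A[2][2] + B[2][0] = 2 + 10 = 12) = 9 (attained at k = 0)
  C[2][1] = min over k of (A[2][0] + B[0][1] = 0 + 8 = 8, A[2][1] + B[1][1] = 10 + 0 = 10, A[2][2] + B[2][1] = 2 + 10 = 12) = 8 (attained at k = 0)
  C[2][2] = min over k of (A[2][0] + B[0][2] = 0 + 8 = 8, A[2][1] + B[1][2] = 10 + 8 = 18, A[2][2] + B[2][2] = 2 + -5 = -3) = -3 (attained at k = 2)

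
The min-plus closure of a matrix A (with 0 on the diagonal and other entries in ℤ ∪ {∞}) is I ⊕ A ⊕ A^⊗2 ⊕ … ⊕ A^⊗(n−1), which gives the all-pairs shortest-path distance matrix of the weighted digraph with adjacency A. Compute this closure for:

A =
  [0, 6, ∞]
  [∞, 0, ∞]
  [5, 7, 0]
Closure =
  [0, 6, ∞]
  [∞, 0, ∞]
  [5, 7, 0]

This is the Floyd-Warshall all-pairs shortest-path computation. For each intermediate vertex k = 0, 1, …, 2, update dist[i][j] ← min(dist[i][j], dist[i][k] + dist[k][j]). The final matrix gives, for each (i, j), the minimum total weight of any directed path from i to j (possibly empty when i = j).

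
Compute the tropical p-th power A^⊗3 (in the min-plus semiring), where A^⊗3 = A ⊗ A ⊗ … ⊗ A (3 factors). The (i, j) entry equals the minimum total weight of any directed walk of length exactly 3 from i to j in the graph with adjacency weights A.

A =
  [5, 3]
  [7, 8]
A^⊗3 =
  [15, 13]
  [17, 15]

Each entry (A^⊗3)_ij equals the minimum over all length-3 walks i = v_0 → v_1 → … → v_3 = j of Σ_t A[v_t][v_{t+1}]. For example, for (i, j) = (0, 1) we minimise over 4 possible intermediate vertex sequences; the minimum is 13, attained along the walk 0 → 0 → 0 → 1.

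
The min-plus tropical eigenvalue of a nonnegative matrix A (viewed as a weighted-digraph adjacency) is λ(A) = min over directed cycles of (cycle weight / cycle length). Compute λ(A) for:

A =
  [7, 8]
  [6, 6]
λ(A) = 6

Enumerate directed cycles and compute their means (weight / length). Sample:
  cycle 0 → 0: weight = 7, length = 1, mean = 7/1 ≈ 7.000
  cycle 1 → 1: weight = 6, length = 1, mean = 6/1 ≈ 6.000
  cycle 0 → 1 → 0: weight = 14, length = 2, mean = 14/2 ≈ 7.000
  cycle 1 → 0 → 1: weight = 14, length = 2, mean = 14/2 ≈ 7.000
Minimum mean = 6.000, attained e.g. along the cycle 1 → 1 with weight 6 and length 1. So λ(A) = 6/1 = 6.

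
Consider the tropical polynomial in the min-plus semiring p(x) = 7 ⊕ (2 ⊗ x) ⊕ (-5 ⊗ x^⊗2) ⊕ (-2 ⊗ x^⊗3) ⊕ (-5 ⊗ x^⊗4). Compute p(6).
p(6) = 7

A tropical monomial a ⊗ x^⊗i evaluates to a + i · x. Evaluating each term at x = 6:
  Term 0 contributes 7 + 0 · 6 = 7
  Term 1 contributes 2 + 1 · 6 = 8
  Term 2 contributes -5 + 2 · 6 = 7
  Term 3 contributes -2 + 3 · 6 = 16
  Term 4 contributes -5 + 4 · 6 = 19
p(6) = ⊕ of these = min[7, 8, 7, 16, 19] = 7.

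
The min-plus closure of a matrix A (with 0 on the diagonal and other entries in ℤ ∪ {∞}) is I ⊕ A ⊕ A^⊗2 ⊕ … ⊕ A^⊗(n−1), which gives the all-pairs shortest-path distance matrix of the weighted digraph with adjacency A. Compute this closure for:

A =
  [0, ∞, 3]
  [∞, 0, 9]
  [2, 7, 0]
Closure =
  [0, 10, 3]
  [11, 0, 9]
  [2, 7, 0]

This is the Floyd-Warshall all-pairs shortest-path computation. For each intermediate vertex k = 0, 1, …, 2, update dist[i][j] ← min(dist[i][j], dist[i][k] + dist[k][j]). The final matrix gives, for each (i, j), the minimum total weight of any directed path from i to j (possibly empty when i = j).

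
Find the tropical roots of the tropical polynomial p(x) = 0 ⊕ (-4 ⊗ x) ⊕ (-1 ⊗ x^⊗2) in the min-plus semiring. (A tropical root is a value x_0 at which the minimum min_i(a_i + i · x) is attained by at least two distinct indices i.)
Roots: {-3, 4}

Each tropical root is a break point of the lower envelope of the lines y = a_i + i · x (there are 3 lines, with slopes 0, 1, ..., 2). Only the lines that attain the minimum somewhere contribute to roots; other lines are dominated. Here the surviving (envelope) indices are i = 2, i = 1, i = 0.
Intersections between consecutive envelope lines give the roots: for adjacent envelope indices i < j the intersection is x = (a_i − a_j) / (j − i). Reading off the sorted break points: {-3, 4}.
Verification: at each break x_0, at least two indices attain the minimum of min_i(a_i + i · x_0).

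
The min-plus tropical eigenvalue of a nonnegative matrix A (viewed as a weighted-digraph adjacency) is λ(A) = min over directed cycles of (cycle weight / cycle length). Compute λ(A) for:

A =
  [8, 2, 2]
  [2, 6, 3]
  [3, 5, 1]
λ(A) = 1

Enumerate directed cycles and compute their means (weight / length). Sample:
  cycle 0 → 0: weight = 8, length = 1, mean = 8/1 ≈ 8.000
  cycle 1 → 1: weight = 6, length = 1, mean = 6/1 ≈ 6.000
  cycle 2 → 2: weight = 1, length = 1, mean = 1/1 ≈ 1.000
  cycle 0 → 1 → 0: weight = 4, length = 2, mean = 4/2 ≈ 2.000
  cycle 0 → 2 → 0: weight = 5, length = 2, mean = 5/2 ≈ 2.500
  cycle 1 → 0 → 1: weight = 4, length = 2, mean = 4/2 ≈ 2.000
Minimum mean = 1.000, attained e.g. along the cycle 2 → 2 with weight 1 and length 1. So λ(A) = 1/1 = 1.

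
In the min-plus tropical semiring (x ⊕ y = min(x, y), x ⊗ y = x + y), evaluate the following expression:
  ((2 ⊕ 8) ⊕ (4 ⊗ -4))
((2 ⊕ 8) ⊕ (4 ⊗ -4)) = 0

Expand innermost to outermost. Recall ⊕ takes the minimum of its arguments and ⊗ takes their sum. Working out the expression ((2 ⊕ 8) ⊕ (4 ⊗ -4)) gives 0.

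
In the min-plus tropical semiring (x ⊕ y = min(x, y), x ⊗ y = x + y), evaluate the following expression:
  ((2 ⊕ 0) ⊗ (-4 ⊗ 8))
((2 ⊕ 0) ⊗ (-4 ⊗ 8)) = 4

Expand innermost to outermost. Recall ⊕ takes the minimum of its arguments and ⊗ takes their sum. Working out the expression ((2 ⊕ 0) ⊗ (-4 ⊗ 8)) gives 4.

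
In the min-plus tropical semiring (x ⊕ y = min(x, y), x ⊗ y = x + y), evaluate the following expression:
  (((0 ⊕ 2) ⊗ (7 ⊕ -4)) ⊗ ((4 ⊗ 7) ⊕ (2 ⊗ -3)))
(((0 ⊕ 2) ⊗ (7 ⊕ -4)) ⊗ ((4 ⊗ 7) ⊕ (2 ⊗ -3))) = -5

Expand innermost to outermost. Recall ⊕ takes the minimum of its arguments and ⊗ takes their sum. Working out the expression (((0 ⊕ 2) ⊗ (7 ⊕ -4)) ⊗ ((4 ⊗ 7) ⊕ (2 ⊗ -3))) gives -5.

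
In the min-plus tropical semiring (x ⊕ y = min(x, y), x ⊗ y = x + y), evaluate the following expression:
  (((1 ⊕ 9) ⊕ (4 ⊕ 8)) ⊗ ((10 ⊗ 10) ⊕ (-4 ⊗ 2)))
(((1 ⊕ 9) ⊕ (4 ⊕ 8)) ⊗ ((10 ⊗ 10) ⊕ (-4 ⊗ 2))) = -1

Expand innermost to outermost. Recall ⊕ takes the minimum of its arguments and ⊗ takes their sum. Working out the expression (((1 ⊕ 9) ⊕ (4 ⊕ 8)) ⊗ ((10 ⊗ 10) ⊕ (-4 ⊗ 2))) gives -1.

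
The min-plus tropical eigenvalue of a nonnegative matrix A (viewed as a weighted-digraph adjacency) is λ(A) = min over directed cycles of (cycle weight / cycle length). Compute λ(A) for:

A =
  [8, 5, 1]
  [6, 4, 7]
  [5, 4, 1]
λ(A) = 1

Enumerate directed cycles and compute their means (weight / length). Sample:
  cycle 0 → 0: weight = 8, length = 1, mean = 8/1 ≈ 8.000
  cycle 1 → 1: weight = 4, length = 1, mean = 4/1 ≈ 4.000
  cycle 2 → 2: weight = 1, length = 1, mean = 1/1 ≈ 1.000
  cycle 0 → 1 → 0: weight = 11, length = 2, mean = 11/2 ≈ 5.500
  cycle 0 → 2 → 0: weight = 6, length = 2, mean = 6/2 ≈ 3.000
  cycle 1 → 0 → 1: weight = 11, length = 2, mean = 11/2 ≈ 5.500
Minimum mean = 1.000, attained e.g. along the cycle 2 → 2 with weight 1 and length 1. So λ(A) = 1/1 = 1.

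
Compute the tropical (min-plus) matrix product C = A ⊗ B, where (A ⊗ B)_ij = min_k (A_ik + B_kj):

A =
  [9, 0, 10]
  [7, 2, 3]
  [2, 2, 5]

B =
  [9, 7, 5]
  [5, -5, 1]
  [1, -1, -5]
A ⊗ B =
  [5, -5, 1]
  [4, -3, -2]
  [6, -3, 0]

Apply the min-plus product entry-by-entry:
  C[0][0] = min over k of (A[0][0] + B[0][0] = 9 + 9 = 18, A[0][1] + B[1][0] = 0 + 5 = 5, A[0][2] + B[2][0] = 10 + 1 = 11) = 5 (attained at k = 1)
  C[0][1] = min over k of (A[0][0] + B[0][1] = 9 + 7 = 16, A[0][1] + B[1][1] = 0 + -5 = -5, A[0][2] + B[2][1] = 10 + -1 = 9) = -5 (attained at k = 1)
  C[0][2] = min over k of (A[0][0] + B[0][2] = 9 + 5 = 14, A[0][1] + B[1][2] = 0 + 1 = 1, A[0][2] + B[2][2] = 10 + -5 = 5) = 1 (attained at k = 1)
  C[1][0] = min over k of (A[1][0] + B[0][0] = 7 + 9 = 16, A[1][1] + B[1][0] = 2 + 5 = 7, A[1][2] + B[2][0] = 3 + 1 = 4) = 4 (attained at k = 2)
  C[1][1] = min over k of (A[1][0] + B[0][1] = 7 + 7 = 14, A[1][1] + B[1][1] = 2 + -5 = -3, A[1][2] + B[2][1] = 3 + -1 = 2) = -3 (attained at k = 1)
  C[1][2] = min over k of (A[1][0] + B[0][2] = 7 + 5 = 12, A[1][1] + B[1][2] = 2 + 1 = 3, A[1][2] + B[2][2] = 3 + -5 = -2) = -2 (attained at k = 2)
  C[2][0] = min over k of (A[2][0] + B[0][0] = 2 + 9 = 11, A[2][1] + B[1][0] = 2 + 5 = 7, A[2][2] + B[2][0] = 5 + 1 = 6) = 6 (attained at k = 2)
  C[2][1] = min over k of (A[2][0] + B[0][1] = 2 + 7 = 9, A[2][1] + B[1][1] = 2 + -5 = -3, A[2][2] + B[2][1] = 5 + -1 = 4) = -3 (attained at k = 1)
  C[2][2] = min over k of (A[2][0] + B[0][2] = 2 + 5 = 7, A[2][1] + B[1][2] = 2 + 1 = 3, A[2][2] + B[2][2] = 5 + -5 = 0) = 0 (attained at k = 2)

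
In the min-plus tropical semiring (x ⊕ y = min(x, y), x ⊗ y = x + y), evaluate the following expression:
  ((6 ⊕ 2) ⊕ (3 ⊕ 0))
((6 ⊕ 2) ⊕ (3 ⊕ 0)) = 0

Expand innermost to outermost. Recall ⊕ takes the minimum of its arguments and ⊗ takes their sum. Working out the expression ((6 ⊕ 2) ⊕ (3 ⊕ 0)) gives 0.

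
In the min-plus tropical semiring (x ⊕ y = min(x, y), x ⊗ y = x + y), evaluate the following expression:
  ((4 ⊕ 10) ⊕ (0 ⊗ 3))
((4 ⊕ 10) ⊕ (0 ⊗ 3)) = 3

Expand innermost to outermost. Recall ⊕ takes the minimum of its arguments and ⊗ takes their sum. Working out the expression ((4 ⊕ 10) ⊕ (0 ⊗ 3)) gives 3.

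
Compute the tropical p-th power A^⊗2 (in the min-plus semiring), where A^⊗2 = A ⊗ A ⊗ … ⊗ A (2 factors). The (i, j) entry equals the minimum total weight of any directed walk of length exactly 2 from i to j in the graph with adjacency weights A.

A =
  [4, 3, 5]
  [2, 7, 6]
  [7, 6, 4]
A^⊗2 =
  [5, 7, 9]
  [6, 5, 7]
  [8, 10, 8]

Each entry (A^⊗2)_ij equals the minimum over all length-2 walks i = v_0 → v_1 → … → v_2 = j of Σ_t A[v_t][v_{t+1}]. For example, for (i, j) = (0, 2) we minimise over 3 possible intermediate vertex sequences; the minimum is 9, attained along the walk 0 → 0 → 2.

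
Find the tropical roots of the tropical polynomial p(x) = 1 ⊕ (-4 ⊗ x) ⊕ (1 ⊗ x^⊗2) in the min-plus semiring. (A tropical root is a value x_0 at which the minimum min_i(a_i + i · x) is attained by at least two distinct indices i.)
Roots: {-5, 5}

Each tropical root is a break point of the lower envelope of the lines y = a_i + i · x (there are 3 lines, with slopes 0, 1, ..., 2). Only the lines that attain the minimum somewhere contribute to roots; other lines are dominated. Here the surviving (envelope) indices are i = 2, i = 1, i = 0.
Intersections between consecutive envelope lines give the roots: for adjacent envelope indices i < j the intersection is x = (a_i − a_j) / (j − i). Reading off the sorted break points: {-5, 5}.
Verification: at each break x_0, at least two indices attain the minimum of min_i(a_i + i · x_0).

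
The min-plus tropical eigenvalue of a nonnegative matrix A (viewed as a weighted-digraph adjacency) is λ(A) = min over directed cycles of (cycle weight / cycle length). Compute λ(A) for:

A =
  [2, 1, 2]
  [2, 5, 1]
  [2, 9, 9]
λ(A) = 4/3

Enumerate directed cycles and compute their means (weight / length). Sample:
  cycle 0 → 0: weight = 2, length = 1, mean = 2/1 ≈ 2.000
  cycle 1 → 1: weight = 5, length = 1, mean = 5/1 ≈ 5.000
  cycle 2 → 2: weight = 9, length = 1, mean = 9/1 ≈ 9.000
  cycle 0 → 1 → 0: weight = 3, length = 2, mean = 3/2 ≈ 1.500
  cycle 0 → 2 → 0: weight = 4, length = 2, mean = 4/2 ≈ 2.000
  cycle 1 → 0 → 1: weight = 3, length = 2, mean = 3/2 ≈ 1.500
Minimum mean = 1.333, attained e.g. along the cycle 0 → 1 → 2 → 0 with weight 4 and length 3. So λ(A) = 4/3 = 4/3.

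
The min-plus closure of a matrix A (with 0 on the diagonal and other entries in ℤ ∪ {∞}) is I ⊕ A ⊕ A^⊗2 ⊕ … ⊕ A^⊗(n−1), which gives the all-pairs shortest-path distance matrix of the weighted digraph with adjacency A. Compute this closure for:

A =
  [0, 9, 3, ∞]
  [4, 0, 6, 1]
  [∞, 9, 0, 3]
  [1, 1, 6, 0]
Closure =
  [0, 7, 3, 6]
  [2, 0, 5, 1]
  [4, 4, 0, 3]
  [1, 1, 4, 0]

This is the Floyd-Warshall all-pairs shortest-path computation. For each intermediate vertex k = 0, 1, …, 3, update dist[i][j] ← min(dist[i][j], dist[i][k] + dist[k][j]). The final matrix gives, for each (i, j), the minimum total weight of any directed path from i to j (possibly empty when i = j).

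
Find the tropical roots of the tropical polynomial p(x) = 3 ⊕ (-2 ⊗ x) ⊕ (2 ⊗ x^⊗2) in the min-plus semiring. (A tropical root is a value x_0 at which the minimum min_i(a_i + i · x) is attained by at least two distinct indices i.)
Roots: {-4, 5}

Each tropical root is a break point of the lower envelope of the lines y = a_i + i · x (there are 3 lines, with slopes 0, 1, ..., 2). Only the lines that attain the minimum somewhere contribute to roots; other lines are dominated. Here the surviving (envelope) indices are i = 2, i = 1, i = 0.
Intersections between consecutive envelope lines give the roots: for adjacent envelope indices i < j the intersection is x = (a_i − a_j) / (j − i). Reading off the sorted break points: {-4, 5}.
Verification: at each break x_0, at least two indices attain the minimum of min_i(a_i + i · x_0).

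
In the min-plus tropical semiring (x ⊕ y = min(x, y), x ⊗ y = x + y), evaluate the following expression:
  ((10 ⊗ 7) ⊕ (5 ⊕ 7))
((10 ⊗ 7) ⊕ (5 ⊕ 7)) = 5

Expand innermost to outermost. Recall ⊕ takes the minimum of its arguments and ⊗ takes their sum. Working out the expression ((10 ⊗ 7) ⊕ (5 ⊕ 7)) gives 5.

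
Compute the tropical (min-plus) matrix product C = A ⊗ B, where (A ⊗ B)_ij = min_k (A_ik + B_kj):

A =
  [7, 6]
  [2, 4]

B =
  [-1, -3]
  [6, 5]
A ⊗ B =
  [6, 4]
  [1, -1]

Apply the min-plus product entry-by-entry:
  C[0][0] = min over k of (A[0][0] + B[0][0] = 7 + -1 = 6, A[0][1] + B[1][0] = 6 + 6 = 12) = 6 (attained at k = 0)
  C[0][1] = min over k of (A[0][0] + B[0][1] = 7 + -3 = 4, A[0][1] + B[1][1] = 6 + 5 = 11) = 4 (attained at k = 0)
  C[1][0] = min over k of (A[1][0] + B[0][0] = 2 + -1 = 1, A[1][1] + B[1][0] = 4 + 6 = 10) = 1 (attained at k = 0)
  C[1][1] = min over k of (A[1][0] + B[0][1] = 2 + -3 = -1, A[1][1] + B[1][1] = 4 + 5 = 9) = -1 (attained at k = 0)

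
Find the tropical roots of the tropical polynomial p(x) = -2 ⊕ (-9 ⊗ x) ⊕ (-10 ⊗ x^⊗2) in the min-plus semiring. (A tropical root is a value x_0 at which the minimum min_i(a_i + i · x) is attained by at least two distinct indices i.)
Roots: {1, 7}

Each tropical root is a break point of the lower envelope of the lines y = a_i + i · x (there are 3 lines, with slopes 0, 1, ..., 2). Only the lines that attain the minimum somewhere contribute to roots; other lines are dominated. Here the surviving (envelope) indices are i = 2, i = 1, i = 0.
Intersections between consecutive envelope lines give the roots: for adjacent envelope indices i < j the intersection is x = (a_i − a_j) / (j − i). Reading off the sorted break points: {1, 7}.
Verification: at each break x_0, at least two indices attain the minimum of min_i(a_i + i · x_0).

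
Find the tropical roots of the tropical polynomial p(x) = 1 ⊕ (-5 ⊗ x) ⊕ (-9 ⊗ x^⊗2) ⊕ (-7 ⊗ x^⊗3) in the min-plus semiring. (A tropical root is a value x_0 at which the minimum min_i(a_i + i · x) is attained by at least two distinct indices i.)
Roots: {-2, 4, 6}

Each tropical root is a break point of the lower envelope of the lines y = a_i + i · x (there are 4 lines, with slopes 0, 1, ..., 3). Only the lines that attain the minimum somewhere contribute to roots; other lines are dominated. Here the surviving (envelope) indices are i = 3, i = 2, i = 1, i = 0.
Intersections between consecutive envelope lines give the roots: for adjacent envelope indices i < j the intersection is x = (a_i − a_j) / (j − i). Reading off the sorted break points: {-2, 4, 6}.
Verification: at each break x_0, at least two indices attain the minimum of min_i(a_i + i · x_0).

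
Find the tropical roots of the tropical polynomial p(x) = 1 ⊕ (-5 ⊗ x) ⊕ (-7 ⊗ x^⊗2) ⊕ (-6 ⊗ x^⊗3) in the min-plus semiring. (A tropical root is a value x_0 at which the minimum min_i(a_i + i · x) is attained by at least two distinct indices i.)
Roots: {-1, 2, 6}

Each tropical root is a break point of the lower envelope of the lines y = a_i + i · x (there are 4 lines, with slopes 0, 1, ..., 3). Only the lines that attain the minimum somewhere contribute to roots; other lines are dominated. Here the surviving (envelope) indices are i = 3, i = 2, i = 1, i = 0.
Intersections between consecutive envelope lines give the roots: for adjacent envelope indices i < j the intersection is x = (a_i − a_j) / (j − i). Reading off the sorted break points: {-1, 2, 6}.
Verification: at each break x_0, at least two indices attain the minimum of min_i(a_i + i · x_0).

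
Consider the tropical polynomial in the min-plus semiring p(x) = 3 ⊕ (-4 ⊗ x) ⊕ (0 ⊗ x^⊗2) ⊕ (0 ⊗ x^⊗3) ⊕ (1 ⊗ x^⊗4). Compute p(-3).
p(-3) = -11

A tropical monomial a ⊗ x^⊗i evaluates to a + i · x. Evaluating each term at x = -3:
  Term 0 contributes 3 + 0 · -3 = 3
  Term 1 contributes -4 + 1 · -3 = -7
  Term 2 contributes 0 + 2 · -3 = -6
  Term 3 contributes 0 + 3 · -3 = -9
  Term 4 contributes 1 + 4 · -3 = -11
p(-3) = ⊕ of these = min[3, -7, -6, -9, -11] = -11.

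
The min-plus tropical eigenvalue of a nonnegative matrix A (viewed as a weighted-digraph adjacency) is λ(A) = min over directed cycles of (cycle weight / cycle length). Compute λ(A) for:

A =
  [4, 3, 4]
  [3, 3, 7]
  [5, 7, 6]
λ(A) = 3

Enumerate directed cycles and compute their means (weight / length). Sample:
  cycle 0 → 0: weight = 4, length = 1, mean = 4/1 ≈ 4.000
  cycle 1 → 1: weight = 3, length = 1, mean = 3/1 ≈ 3.000
  cycle 2 → 2: weight = 6, length = 1, mean = 6/1 ≈ 6.000
  cycle 0 → 1 → 0: weight = 6, length = 2, mean = 6/2 ≈ 3.000
  cycle 0 → 2 → 0: weight = 9, length = 2, mean = 9/2 ≈ 4.500
  cycle 1 → 0 → 1: weight = 6, length = 2, mean = 6/2 ≈ 3.000
Minimum mean = 3.000, attained e.g. along the cycle 1 → 1 with weight 3 and length 1. So λ(A) = 3/1 = 3.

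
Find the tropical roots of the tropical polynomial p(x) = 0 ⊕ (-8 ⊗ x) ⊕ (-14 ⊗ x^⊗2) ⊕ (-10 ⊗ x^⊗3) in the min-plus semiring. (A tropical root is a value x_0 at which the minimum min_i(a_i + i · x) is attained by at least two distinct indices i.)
Roots: {-4, 6, 8}

Each tropical root is a break point of the lower envelope of the lines y = a_i + i · x (there are 4 lines, with slopes 0, 1, ..., 3). Only the lines that attain the minimum somewhere contribute to roots; other lines are dominated. Here the surviving (envelope) indices are i = 3, i = 2, i = 1, i = 0.
Intersections between consecutive envelope lines give the roots: for adjacent envelope indices i < j the intersection is x = (a_i − a_j) / (j − i). Reading off the sorted break points: {-4, 6, 8}.
Verification: at each break x_0, at least two indices attain the minimum of min_i(a_i + i · x_0).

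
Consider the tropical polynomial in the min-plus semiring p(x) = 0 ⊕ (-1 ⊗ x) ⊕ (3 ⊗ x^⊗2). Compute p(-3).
p(-3) = -4

A tropical monomial a ⊗ x^⊗i evaluates to a + i · x. Evaluating each term at x = -3:
  Term 0 contributes 0 + 0 · -3 = 0
  Term 1 contributes -1 + 1 · -3 = -4
  Term 2 contributes 3 + 2 · -3 = -3
p(-3) = ⊕ of these = min[0, -4, -3] = -4.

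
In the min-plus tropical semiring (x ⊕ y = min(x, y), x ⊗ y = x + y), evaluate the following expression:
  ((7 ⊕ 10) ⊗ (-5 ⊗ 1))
((7 ⊕ 10) ⊗ (-5 ⊗ 1)) = 3

Expand innermost to outermost. Recall ⊕ takes the minimum of its arguments and ⊗ takes their sum. Working out the expression ((7 ⊕ 10) ⊗ (-5 ⊗ 1)) gives 3.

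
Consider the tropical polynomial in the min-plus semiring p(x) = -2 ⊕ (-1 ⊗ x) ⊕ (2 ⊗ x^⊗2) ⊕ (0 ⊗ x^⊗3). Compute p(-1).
p(-1) = -3

A tropical monomial a ⊗ x^⊗i evaluates to a + i · x. Evaluating each term at x = -1:
  Term 0 contributes -2 + 0 · -1 = -2
  Term 1 contributes -1 + 1 · -1 = -2
  Term 2 contributes 2 + 2 · -1 = 0
  Term 3 contributes 0 + 3 · -1 = -3
p(-1) = ⊕ of these = min[-2, -2, 0, -3] = -3.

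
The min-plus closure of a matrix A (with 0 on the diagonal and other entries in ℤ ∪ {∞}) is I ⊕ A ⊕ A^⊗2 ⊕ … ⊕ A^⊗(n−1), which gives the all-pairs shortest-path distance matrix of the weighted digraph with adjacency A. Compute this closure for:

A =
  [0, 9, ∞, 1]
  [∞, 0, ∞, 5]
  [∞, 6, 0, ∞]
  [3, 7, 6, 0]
Closure =
  [0, 8, 7, 1]
  [8, 0, 11, 5]
  [14, 6, 0, 11]
  [3, 7, 6, 0]

This is the Floyd-Warshall all-pairs shortest-path computation. For each intermediate vertex k = 0, 1, …, 3, update dist[i][j] ← min(dist[i][j], dist[i][k] + dist[k][j]). The final matrix gives, for each (i, j), the minimum total weight of any directed path from i to j (possibly empty when i = j).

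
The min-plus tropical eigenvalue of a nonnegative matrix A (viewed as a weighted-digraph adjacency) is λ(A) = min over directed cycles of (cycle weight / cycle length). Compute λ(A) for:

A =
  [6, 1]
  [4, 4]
λ(A) = 5/2

Enumerate directed cycles and compute their means (weight / length). Sample:
  cycle 0 → 0: weight = 6, length = 1, mean = 6/1 ≈ 6.000
  cycle 1 → 1: weight = 4, length = 1, mean = 4/1 ≈ 4.000
  cycle 0 → 1 → 0: weight = 5, length = 2, mean = 5/2 ≈ 2.500
  cycle 1 → 0 → 1: weight = 5, length = 2, mean = 5/2 ≈ 2.500
Minimum mean = 2.500, attained e.g. along the cycle 0 → 1 → 0 with weight 5 and length 2. So λ(A) = 5/2 = 5/2.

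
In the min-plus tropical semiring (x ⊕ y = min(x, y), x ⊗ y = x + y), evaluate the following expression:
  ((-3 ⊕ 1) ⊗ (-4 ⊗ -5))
((-3 ⊕ 1) ⊗ (-4 ⊗ -5)) = -12

Expand innermost to outermost. Recall ⊕ takes the minimum of its arguments and ⊗ takes their sum. Working out the expression ((-3 ⊕ 1) ⊗ (-4 ⊗ -5)) gives -12.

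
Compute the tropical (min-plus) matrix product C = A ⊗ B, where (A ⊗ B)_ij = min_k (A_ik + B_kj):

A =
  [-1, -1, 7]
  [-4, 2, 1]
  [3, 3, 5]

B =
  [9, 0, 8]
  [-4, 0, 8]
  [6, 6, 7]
A ⊗ B =
  [-5, -1, 7]
  [-2, -4, 4]
  [-1, 3, 11]

Apply the min-plus product entry-by-entry:
  C[0][0] = min over k of (A[0][0] + B[0][0] = -1 + 9 = 8, A[0][1] + B[1][0] = -1 + -4 = -5, A[0][2] + B[2][0] = 7 + 6 = 13) = -5 (attained at k = 1)
  C[0][1] = min over k of (A[0][0] + B[0][1] = -1 + 0 = -1, A[0][1] + B[1][1] = -1 + 0 = -1, A[0][2] + B[2][1] = 7 + 6 = 13) = -1 (attained at k = 0)
  C[0][2] = min over k of (A[0][0] + B[0][2] = -1 + 8 = 7, A[0][1] + B[1][2] = -1 + 8 = 7, A[0][2] + B[2][2] = 7 + 7 = 14) = 7 (attained at k = 0)
  C[1][0] = min over k of (A[1][0] + B[0][0] = -4 + 9 = 5, A[1][1] + B[1][0] = 2 + -4 = -2, A[1][2] + B[2][0] = 1 + 6 = 7) = -2 (attained at k = 1)
  C[1][1] = min over k of (A[1][0] + B[0][1] = -4 + 0 = -4, A[1][1] + B[1][1] = 2 + 0 = 2, A[1][2] + B[2][1] = 1 + 6 = 7) = -4 (attained at k = 0)
  C[1][2] = min over k of (A[1][0] + B[0][2] = -4 + 8 = 4, A[1][1] + B[1][2] = 2 + 8 = 10, A[1][2] + B[2][2] = 1 + 7 = 8) = 4 (attained at k = 0)
  C[2][0] = min over k of (A[2][0] + B[0][0] = 3 + 9 = 12, A[2][1] + B[1][0] = 3 + -4 = -1, A[2][2] + B[2][0] = 5 + 6 = 11) = -1 (attained at k = 1)
  C[2][1] = min over k of (A[2][0] + B[0][1] = 3 + 0 = 3, A[2][1] + B[1][1] = 3 + 0 = 3, A[2][2] + B[2][1] = 5 + 6 = 11) = 3 (attained at k = 0)
  C[2][2] = min over k of (A[2][0] + B[0][2] = 3 + 8 = 11, A[2][1] + B[1][2] = 3 + 8 = 11, A[2][2] + B[2][2] = 5 + 7 = 12) = 11 (attained at k = 0)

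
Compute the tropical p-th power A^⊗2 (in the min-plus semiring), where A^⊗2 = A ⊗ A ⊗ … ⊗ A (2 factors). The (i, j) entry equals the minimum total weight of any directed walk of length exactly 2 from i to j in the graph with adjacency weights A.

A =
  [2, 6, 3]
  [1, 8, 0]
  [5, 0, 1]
A^⊗2 =
  [4, 3, 4]
  [3, 0, 1]
  [1, 1, 0]

Each entry (A^⊗2)_ij equals the minimum over all length-2 walks i = v_0 → v_1 → … → v_2 = j of Σ_t A[v_t][v_{t+1}]. For example, for (i, j) = (0, 2) we minimise over 3 possible intermediate vertex sequences; the minimum is 4, attained along the walk 0 → 2 → 2.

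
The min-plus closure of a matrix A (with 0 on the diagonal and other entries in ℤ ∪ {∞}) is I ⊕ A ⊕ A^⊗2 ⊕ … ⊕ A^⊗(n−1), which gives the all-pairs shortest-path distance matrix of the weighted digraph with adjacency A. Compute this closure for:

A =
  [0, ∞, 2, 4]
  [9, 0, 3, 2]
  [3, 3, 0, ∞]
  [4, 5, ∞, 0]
Closure =
  [0, 5, 2, 4]
  [6, 0, 3, 2]
  [3, 3, 0, 5]
  [4, 5, 6, 0]

This is the Floyd-Warshall all-pairs shortest-path computation. For each intermediate vertex k = 0, 1, …, 3, update dist[i][j] ← min(dist[i][j], dist[i][k] + dist[k][j]). The final matrix gives, for each (i, j), the minimum total weight of any directed path from i to j (possibly empty when i = j).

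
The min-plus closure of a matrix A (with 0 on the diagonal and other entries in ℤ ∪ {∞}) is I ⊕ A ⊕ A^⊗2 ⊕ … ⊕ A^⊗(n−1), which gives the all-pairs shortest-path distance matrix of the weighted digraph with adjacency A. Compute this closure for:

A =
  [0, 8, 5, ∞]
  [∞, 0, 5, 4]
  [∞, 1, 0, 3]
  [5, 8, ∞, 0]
Closure =
  [0, 6, 5, 8]
  [9, 0, 5, 4]
  [8, 1, 0, 3]
  [5, 8, 10, 0]

This is the Floyd-Warshall all-pairs shortest-path computation. For each intermediate vertex k = 0, 1, …, 3, update dist[i][j] ← min(dist[i][j], dist[i][k] + dist[k][j]). The final matrix gives, for each (i, j), the minimum total weight of any directed path from i to j (possibly empty when i = j).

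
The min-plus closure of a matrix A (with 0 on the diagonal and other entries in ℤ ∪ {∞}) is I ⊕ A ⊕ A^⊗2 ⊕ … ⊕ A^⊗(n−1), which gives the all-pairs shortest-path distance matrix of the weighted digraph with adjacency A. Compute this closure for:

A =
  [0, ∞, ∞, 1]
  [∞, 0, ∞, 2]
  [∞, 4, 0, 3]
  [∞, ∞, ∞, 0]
Closure =
  [0, ∞, ∞, 1]
  [∞, 0, ∞, 2]
  [∞, 4, 0, 3]
  [∞, ∞, ∞, 0]

This is the Floyd-Warshall all-pairs shortest-path computation. For each intermediate vertex k = 0, 1, …, 3, update dist[i][j] ← min(dist[i][j], dist[i][k] + dist[k][j]). The final matrix gives, for each (i, j), the minimum total weight of any directed path from i to j (possibly empty when i = j).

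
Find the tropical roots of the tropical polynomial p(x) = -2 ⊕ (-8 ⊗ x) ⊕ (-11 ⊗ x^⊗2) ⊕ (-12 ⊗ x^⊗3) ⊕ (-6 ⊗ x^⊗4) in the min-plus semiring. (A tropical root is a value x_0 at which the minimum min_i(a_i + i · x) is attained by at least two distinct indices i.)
Roots: {-6, 1, 3, 6}

Each tropical root is a break point of the lower envelope of the lines y = a_i + i · x (there are 5 lines, with slopes 0, 1, ..., 4). Only the lines that attain the minimum somewhere contribute to roots; other lines are dominated. Here the surviving (envelope) indices are i = 4, i = 3, i = 2, i = 1, i = 0.
Intersections between consecutive envelope lines give the roots: for adjacent envelope indices i < j the intersection is x = (a_i − a_j) / (j − i). Reading off the sorted break points: {-6, 1, 3, 6}.
Verification: at each break x_0, at least two indices attain the minimum of min_i(a_i + i · x_0).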